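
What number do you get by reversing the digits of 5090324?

4230905

Reversing 5090324 gives 4230905.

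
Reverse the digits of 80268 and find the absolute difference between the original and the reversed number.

5940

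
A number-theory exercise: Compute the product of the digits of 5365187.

5×3×6×5×1×8×7 = 25200

25200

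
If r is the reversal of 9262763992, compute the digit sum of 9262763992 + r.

Reversal of 9262763992 is 2993672629; 9262763992 + 2993672629 = 12256436621.
Digit sum of 12256436621: 1+2+2+5+6+4+3+6+6+2+1 = 38.

38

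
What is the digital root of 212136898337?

2+1+2+1+3+6+8+9+8+3+3+7 = 53
5+3 = 8

8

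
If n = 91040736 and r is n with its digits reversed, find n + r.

Reverse of 91040736 is 63704019.
91040736 + 63704019 = 154744755

154744755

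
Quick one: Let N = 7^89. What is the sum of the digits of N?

7^89 = 1635782513474434908477160959077878011007714974754996979744938053160034289607
Sum of its 76 digits: 364.

364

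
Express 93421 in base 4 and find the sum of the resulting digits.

16

93421 in base 4 is 112303231.
Digit sum: 1+1+2+3+0+3+2+3+1 = 16.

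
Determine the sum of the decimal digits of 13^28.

13^28 = 15502932802662396215269535105521
Sum of its 32 digits: 121.

121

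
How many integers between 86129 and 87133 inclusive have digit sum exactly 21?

36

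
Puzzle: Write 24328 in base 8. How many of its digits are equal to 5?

1

24328 in base 8 is 57410.
The digit 5 appears 1 time.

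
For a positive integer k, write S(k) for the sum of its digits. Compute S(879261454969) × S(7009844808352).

4060

S(879261454969) = 8+7+9+2+6+1+4+5+4+9+6+9 = 70.
S(7009844808352) = 7+0+0+9+8+4+4+8+0+8+3+5+2 = 58.
70 · 58 = 4060.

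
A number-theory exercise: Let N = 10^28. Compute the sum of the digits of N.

10^28 = 10000000000000000000000000000
Sum of its 29 digits: 1.

1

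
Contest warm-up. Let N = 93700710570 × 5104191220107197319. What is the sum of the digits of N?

144

93700710570 × 5104191220107197319 = 478266344209199660361498961830
Sum of its 30 digits: 144.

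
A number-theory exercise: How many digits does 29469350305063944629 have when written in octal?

29469350305063944629 in base 8 is 3143701237362670540665, which has 22 digits.

22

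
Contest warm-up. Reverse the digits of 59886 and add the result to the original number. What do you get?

Reverse of 59886 is 68895.
59886 + 68895 = 128781

128781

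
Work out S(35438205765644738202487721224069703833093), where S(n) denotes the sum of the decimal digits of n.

172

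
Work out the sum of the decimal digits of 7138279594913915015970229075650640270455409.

187

7+1+3+8+2+7+9+5+9+4+9+1+3+9+1+5+0+1+5+9+7+0+2+2+9+0+7+5+6+5+0+6+4+0+2+7+0+4+5+5+4+0+9 = 187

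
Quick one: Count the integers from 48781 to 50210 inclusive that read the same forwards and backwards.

The integers in [48781, 50210] that read the same forwards and backwards: 48784, 48884, 48984, 49094, 49194, 49294, …, 50105, 50205.
16 qualify.

16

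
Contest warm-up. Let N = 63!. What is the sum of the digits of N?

333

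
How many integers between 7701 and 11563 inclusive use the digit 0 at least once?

1790

The integers in [7701, 11563] that use the digit 0 at least once: 7701, 7702, 7703, 7704, 7705, 7706, …, 11550, 11560.
1790 qualify.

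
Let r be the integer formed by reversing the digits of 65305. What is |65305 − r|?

14949

Reverse of 65305 is 50356.
|65305 − 50356| = 14949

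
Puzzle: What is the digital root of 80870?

5

8+0+8+7+0 = 23
2+3 = 5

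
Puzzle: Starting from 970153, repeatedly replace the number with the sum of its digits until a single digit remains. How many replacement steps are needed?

2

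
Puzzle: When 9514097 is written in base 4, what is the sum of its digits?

14

9514097 in base 4 is 210102301301.
Digit sum: 2+1+0+1+0+2+3+0+1+3+0+1 = 14.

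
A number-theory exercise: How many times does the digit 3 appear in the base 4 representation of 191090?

2

191090 in base 4 is 232221302.
The digit 3 appears 2 times.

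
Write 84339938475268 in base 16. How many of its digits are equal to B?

84339938475268 in base 16 is 4CB4EC12BD04.
The digit B appears 2 times.

2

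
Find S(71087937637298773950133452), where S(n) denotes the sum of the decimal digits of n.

7+1+0+8+7+9+3+7+6+3+7+2+9+8+7+7+3+9+5+0+1+3+3+4+5+2 = 126

126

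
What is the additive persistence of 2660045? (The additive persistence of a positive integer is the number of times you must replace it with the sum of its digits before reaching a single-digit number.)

2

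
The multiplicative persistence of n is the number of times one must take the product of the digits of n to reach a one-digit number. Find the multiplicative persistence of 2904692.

2904692 → 0 (1 step)

1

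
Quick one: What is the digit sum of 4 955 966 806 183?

70

4+9+5+5+9+6+6+8+0+6+1+8+3 = 70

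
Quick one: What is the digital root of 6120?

9

6+1+2+0 = 9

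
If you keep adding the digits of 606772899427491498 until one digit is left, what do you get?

6+0+6+7+7+2+8+9+9+4+2+7+4+9+1+4+9+8 = 102
1+0+2 = 3
(Equivalently, 606772899427491498 mod 9 = 3.)

3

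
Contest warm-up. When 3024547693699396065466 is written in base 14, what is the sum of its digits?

122

3024547693699396065466 in base 14 is 7129D4C90B8040998A6.
Digit sum: 7+1+2+9+13+4+12+9+0+11+8+0+4+0+9+9+8+10+6 = 122.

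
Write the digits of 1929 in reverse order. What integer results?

9291

Reversing 1929 gives 9291.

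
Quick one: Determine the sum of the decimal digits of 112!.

765

112! = 197450685722107402353682037275992488341277868034975337796656295094902858969771811440894224355027779366597957338237853638272334919686385621811850780464277094400000000000000000000000000
Sum of its 183 digits: 765.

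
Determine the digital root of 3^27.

The digital root of n equals n mod 9 (or 9 when 9 | n), so we need 3^27 mod 9.
3^27 ≡ 0 (mod 9), so the digital root is 9.

9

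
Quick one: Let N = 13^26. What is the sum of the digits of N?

133

13^26 = 91733330193268616658399616009
Sum of its 29 digits: 133.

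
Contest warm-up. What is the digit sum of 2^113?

2^113 = 10384593717069655257060992658440192
Sum of its 35 digits: 158.

158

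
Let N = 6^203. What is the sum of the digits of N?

6^203 = 92194248343397918572146576568055126186085568996569716771023481049984392782717863628119582097603533016111568140802044043486164491951800572354947367854686601216
Sum of its 158 digits: 720.

720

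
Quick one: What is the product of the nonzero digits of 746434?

8064

7×4×6×4×3×4 = 8064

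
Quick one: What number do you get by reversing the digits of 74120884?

48802147

Reversing 74120884 gives 48802147.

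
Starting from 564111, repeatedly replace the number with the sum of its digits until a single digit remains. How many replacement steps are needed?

2

564111 → 18 → 9 (2 steps)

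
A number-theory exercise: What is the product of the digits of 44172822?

4×4×1×7×2×8×2×2 = 7168

7168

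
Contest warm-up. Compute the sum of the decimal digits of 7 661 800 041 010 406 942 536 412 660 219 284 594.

136

7+6+6+1+8+0+0+0+4+1+0+1+0+4+0+6+9+4+2+5+3+6+4+1+2+6+6+0+2+1+9+2+8+4+5+9+4 = 136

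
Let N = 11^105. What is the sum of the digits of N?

458

11^105 = 22193813979407164354224423199022080924541468040973950575246733562521125229836087036788826138225193142654907051
Sum of its 110 digits: 458.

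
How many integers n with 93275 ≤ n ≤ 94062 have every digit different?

The integers in [93275, 94062] that have every digit different: 93275, 93276, 93278, 93280, 93281, 93284, …, 94061, 94062.
245 qualify.

245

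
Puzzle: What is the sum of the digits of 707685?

7+0+7+6+8+5 = 33

33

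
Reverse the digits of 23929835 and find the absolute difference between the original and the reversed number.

Reverse of 23929835 is 53892932.
|23929835 − 53892932| = 29963097

29963097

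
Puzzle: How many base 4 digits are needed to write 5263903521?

17

5263903521 in base 4 is 10321300030230201, which has 17 digits.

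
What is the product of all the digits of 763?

7×6×3 = 126

126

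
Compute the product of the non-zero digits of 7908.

504

7×9×8 = 504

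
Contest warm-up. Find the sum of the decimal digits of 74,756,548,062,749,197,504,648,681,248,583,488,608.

7+4+7+5+6+5+4+8+0+6+2+7+4+9+1+9+7+5+0+4+6+4+8+6+8+1+2+4+8+5+8+3+4+8+8+6+0+8 = 197

197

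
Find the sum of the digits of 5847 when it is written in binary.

9

5847 in base 2 is 1011011010111.
Digit sum: 1+0+1+1+0+1+1+0+1+0+1+1+1 = 9.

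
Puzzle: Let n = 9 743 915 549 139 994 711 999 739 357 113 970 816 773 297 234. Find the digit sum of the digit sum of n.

First digit sum: 241.
2+4+1 = 7.

7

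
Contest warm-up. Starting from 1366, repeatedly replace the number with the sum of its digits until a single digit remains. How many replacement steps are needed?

2

1366 → 16 → 7 (2 steps)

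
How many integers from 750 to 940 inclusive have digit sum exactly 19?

The integers in [750, 940] that have digit sum exactly 19: 757, 766, 775, 784, 793, 829, …, 928, 937.
16 qualify.

16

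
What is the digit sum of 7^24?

7^24 = 191581231380566414401
Sum of its 21 digits: 73.

73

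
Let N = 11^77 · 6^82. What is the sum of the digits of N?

11^77 · 6^82 = 990009332661094149794375302082258349342666380337614250022926818331679544566285961338203618957242883309794421777410343886629182804957137528160256
Sum of its 144 digits: 639.

639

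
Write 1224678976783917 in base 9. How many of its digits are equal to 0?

1224678976783917 in base 9 is 5847204446486816.
The digit 0 appears 1 time.

1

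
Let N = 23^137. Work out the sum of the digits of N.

23^137 = 3603408796636394106131033457901401161620272319323062878168247797107107060878910273075521213259515593914935716349070812432167922354276365875665683863440450667848319819735572257352144159703
Sum of its 187 digits: 794.

794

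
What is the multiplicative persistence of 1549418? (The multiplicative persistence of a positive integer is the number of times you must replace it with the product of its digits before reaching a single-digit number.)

2

1549418 → 5760 → 0 (2 steps)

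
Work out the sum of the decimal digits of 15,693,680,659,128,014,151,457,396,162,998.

150

1+5+6+9+3+6+8+0+6+5+9+1+2+8+0+1+4+1+5+1+4+5+7+3+9+6+1+6+2+9+9+8 = 150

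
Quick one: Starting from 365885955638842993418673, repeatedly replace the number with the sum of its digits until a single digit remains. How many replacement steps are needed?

365885955638842993418673 → 135 → 9 (2 steps)

2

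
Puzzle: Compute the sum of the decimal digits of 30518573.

32

3+0+5+1+8+5+7+3 = 32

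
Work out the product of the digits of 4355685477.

14112000

4×3×5×5×6×8×5×4×7×7 = 14112000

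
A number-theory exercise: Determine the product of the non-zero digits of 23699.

2×3×6×9×9 = 2916

2916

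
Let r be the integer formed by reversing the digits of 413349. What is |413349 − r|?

Reverse of 413349 is 943314.
|413349 − 943314| = 529965

529965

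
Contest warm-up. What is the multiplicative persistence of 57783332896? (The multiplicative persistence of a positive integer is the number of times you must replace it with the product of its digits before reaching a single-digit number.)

2

57783332896 → 45722880 → 0 (2 steps)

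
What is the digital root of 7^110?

4

The digital root of n equals n mod 9 (or 9 when 9 | n), so we need 7^110 mod 9.
7^110 ≡ 4 (mod 9), so the digital root is 4.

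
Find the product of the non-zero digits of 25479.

2520

2×5×4×7×9 = 2520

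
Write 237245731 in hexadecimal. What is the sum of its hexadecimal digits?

31

237245731 in base 16 is E241523.
Digit sum: 14+2+4+1+5+2+3 = 31.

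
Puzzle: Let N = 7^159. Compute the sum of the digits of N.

7^159 = 234740682134024551131000058650934972334548202799931928152823524461886795080326841696794903402607778498130119856838781042578195658985143
Sum of its 135 digits: 604.

604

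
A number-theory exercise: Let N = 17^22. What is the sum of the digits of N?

136

17^22 = 1174562876521148458974062689
Sum of its 28 digits: 136.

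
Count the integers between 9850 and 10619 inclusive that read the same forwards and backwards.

The integers in [9850, 10619] that read the same forwards and backwards: 9889, 9999, 10001, 10101, 10201, 10301, 10401, 10501, 10601.
9 qualify.

9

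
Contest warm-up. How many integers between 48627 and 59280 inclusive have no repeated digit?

3255

The integers in [48627, 59280] that have no repeated digit: 48627, 48629, 48630, 48631, 48632, 48635, …, 59278, 59280.
3255 qualify.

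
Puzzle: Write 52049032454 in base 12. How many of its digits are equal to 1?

52049032454 in base 12 is A107147A32.
The digit 1 appears 2 times.

2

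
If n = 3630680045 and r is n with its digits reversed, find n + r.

Reverse of 3630680045 is 5400860363.
3630680045 + 5400860363 = 9031540408

9031540408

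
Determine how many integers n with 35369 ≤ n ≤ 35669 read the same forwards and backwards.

The integers in [35369, 35669] that read the same forwards and backwards: 35453, 35553, 35653.
3 qualify.

3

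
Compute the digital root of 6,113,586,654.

9

6+1+1+3+5+8+6+6+5+4 = 45
4+5 = 9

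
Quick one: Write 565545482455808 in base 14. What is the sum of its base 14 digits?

101

565545482455808 in base 14 is 9D927940D7C88.
Digit sum: 9+13+9+2+7+9+4+0+13+7+12+8+8 = 101.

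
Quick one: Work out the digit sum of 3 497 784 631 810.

3+4+9+7+7+8+4+6+3+1+8+1+0 = 61

61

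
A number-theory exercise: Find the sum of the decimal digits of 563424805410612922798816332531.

5+6+3+4+2+4+8+0+5+4+1+0+6+1+2+9+2+2+7+9+8+8+1+6+3+3+2+5+3+1 = 120

120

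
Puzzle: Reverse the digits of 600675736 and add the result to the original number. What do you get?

1238251742

Reverse of 600675736 is 637576006.
600675736 + 637576006 = 1238251742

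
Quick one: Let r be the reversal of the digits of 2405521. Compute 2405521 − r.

Reverse of 2405521 is 1255042.
2405521 − 1255042 = 1150479

1150479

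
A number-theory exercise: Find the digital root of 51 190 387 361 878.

4

5+1+1+9+0+3+8+7+3+6+1+8+7+8 = 67
6+7 = 13
1+3 = 4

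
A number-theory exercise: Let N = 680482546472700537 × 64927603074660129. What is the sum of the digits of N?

135

680482546472700537 × 64927603074660129 = 44182100676613465506123128070789273
Sum of its 35 digits: 135.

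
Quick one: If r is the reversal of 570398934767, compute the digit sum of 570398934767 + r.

64

Reversal of 570398934767 is 767439893075; 570398934767 + 767439893075 = 1337838827842.
Digit sum of 1337838827842: 1+3+3+7+8+3+8+8+2+7+8+4+2 = 64.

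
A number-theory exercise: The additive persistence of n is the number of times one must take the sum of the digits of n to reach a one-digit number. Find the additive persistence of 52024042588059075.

3

52024042588059075 → 66 → 12 → 3 (3 steps)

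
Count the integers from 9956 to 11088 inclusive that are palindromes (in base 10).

12

The integers in [9956, 11088] that are palindromes (in base 10): 9999, 10001, 10101, 10201, 10301, 10401, …, 10901, 11011.
12 qualify.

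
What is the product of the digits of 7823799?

190512

7×8×2×3×7×9×9 = 190512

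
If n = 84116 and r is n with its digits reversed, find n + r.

Reverse of 84116 is 61148.
84116 + 61148 = 145264

145264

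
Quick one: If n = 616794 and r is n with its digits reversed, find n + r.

1114410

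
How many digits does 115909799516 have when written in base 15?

10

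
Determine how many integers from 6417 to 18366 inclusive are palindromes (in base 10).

The integers in [6417, 18366] that are palindromes (in base 10): 6446, 6556, 6666, 6776, 6886, 6996, …, 18181, 18281.
119 qualify.

119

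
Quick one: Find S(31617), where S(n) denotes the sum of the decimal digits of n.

18

3+1+6+1+7 = 18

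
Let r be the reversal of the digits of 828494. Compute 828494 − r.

333666

Reverse of 828494 is 494828.
828494 − 494828 = 333666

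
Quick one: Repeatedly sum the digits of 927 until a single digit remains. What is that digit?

9+2+7 = 18
1+8 = 9

9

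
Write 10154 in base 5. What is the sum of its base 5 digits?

10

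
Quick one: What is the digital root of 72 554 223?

7+2+5+5+4+2+2+3 = 30
3+0 = 3

3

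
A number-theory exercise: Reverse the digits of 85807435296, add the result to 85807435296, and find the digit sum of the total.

42

Reversal of 85807435296 is 69253470858; 85807435296 + 69253470858 = 155060906154.
Digit sum of 155060906154: 1+5+5+0+6+0+9+0+6+1+5+4 = 42.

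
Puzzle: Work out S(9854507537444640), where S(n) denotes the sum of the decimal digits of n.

9+8+5+4+5+0+7+5+3+7+4+4+4+6+4+0 = 75

75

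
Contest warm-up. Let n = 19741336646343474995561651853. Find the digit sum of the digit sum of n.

12

First digit sum: 138.
1+3+8 = 12.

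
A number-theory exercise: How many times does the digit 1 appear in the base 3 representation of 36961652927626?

36961652927626 in base 3 is 11211212111111010212121210121.
The digit 1 appears 18 times.

18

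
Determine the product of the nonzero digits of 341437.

3×4×1×4×3×7 = 1008

1008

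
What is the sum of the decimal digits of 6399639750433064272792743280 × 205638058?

6399639750433064272792743280 × 205638058 = 1316009490178659996046281964591750240
Sum of its 37 digits: 166.

166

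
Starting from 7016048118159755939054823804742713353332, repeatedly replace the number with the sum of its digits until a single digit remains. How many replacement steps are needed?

7016048118159755939054823804742713353332 → 166 → 13 → 4 (3 steps)

3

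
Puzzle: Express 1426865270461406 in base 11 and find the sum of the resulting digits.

86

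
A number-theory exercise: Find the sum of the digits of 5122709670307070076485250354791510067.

141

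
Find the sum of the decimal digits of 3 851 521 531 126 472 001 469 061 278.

100

3+8+5+1+5+2+1+5+3+1+1+2+6+4+7+2+0+0+1+4+6+9+0+6+1+2+7+8 = 100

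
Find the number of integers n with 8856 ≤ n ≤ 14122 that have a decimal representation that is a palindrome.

The integers in [8856, 14122] that have a decimal representation that is a palindrome: 8888, 8998, 9009, 9119, 9229, 9339, …, 13931, 14041.
53 qualify.

53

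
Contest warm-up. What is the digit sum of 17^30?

172

17^30 = 8193465725814765556554001028792218849
Sum of its 37 digits: 172.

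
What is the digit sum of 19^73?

424

19^73 = 2233638411813024816853081773648251688534529753590642239923912316757382599022775822751448518259
Sum of its 94 digits: 424.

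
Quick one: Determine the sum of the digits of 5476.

5+4+7+6 = 22

22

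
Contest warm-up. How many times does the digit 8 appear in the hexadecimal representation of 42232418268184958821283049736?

4

42232418268184958821283049736 in base 16 is 8875D66DC8BCDD921E96B108.
The digit 8 appears 4 times.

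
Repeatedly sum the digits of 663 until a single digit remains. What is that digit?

6+6+3 = 15
1+5 = 6

6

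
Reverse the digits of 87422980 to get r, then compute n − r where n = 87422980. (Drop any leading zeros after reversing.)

78500502

Reverse of 87422980 is 8922478.
87422980 − 8922478 = 78500502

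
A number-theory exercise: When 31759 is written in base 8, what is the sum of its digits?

21

31759 in base 8 is 76017.
Digit sum: 7+6+0+1+7 = 21.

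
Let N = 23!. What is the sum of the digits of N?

23! = 25852016738884976640000
Sum of its 23 digits: 99.

99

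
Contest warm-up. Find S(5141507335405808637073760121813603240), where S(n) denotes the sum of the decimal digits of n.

5+1+4+1+5+0+7+3+3+5+4+0+5+8+0+8+6+3+7+0+7+3+7+6+0+1+2+1+8+1+3+6+0+3+2+4+0 = 129

129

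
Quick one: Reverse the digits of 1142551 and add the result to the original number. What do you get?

Reverse of 1142551 is 1552411.
1142551 + 1552411 = 2694962

2694962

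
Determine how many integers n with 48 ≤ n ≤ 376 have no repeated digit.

The integers in [48, 376] that have no repeated digit: 48, 49, 50, 51, 52, 53, …, 375, 376.
245 qualify.

245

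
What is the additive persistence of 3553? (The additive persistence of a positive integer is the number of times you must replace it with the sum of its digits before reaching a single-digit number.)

3553 → 16 → 7 (2 steps)

2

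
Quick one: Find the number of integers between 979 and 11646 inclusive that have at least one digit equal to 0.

The integers in [979, 11646] that have at least one digit equal to 0: 980, 990, 1000, 1001, 1002, 1003, …, 11630, 11640.
3650 qualify.

3650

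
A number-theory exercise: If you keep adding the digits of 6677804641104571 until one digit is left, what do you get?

6+6+7+7+8+0+4+6+4+1+1+0+4+5+7+1 = 67
6+7 = 13
1+3 = 4

4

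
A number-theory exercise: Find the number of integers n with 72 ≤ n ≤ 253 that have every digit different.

The integers in [72, 253] that have every digit different: 72, 73, 74, 75, 76, 78, …, 251, 253.
132 qualify.

132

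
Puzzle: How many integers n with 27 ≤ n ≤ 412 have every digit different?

292

The integers in [27, 412] that have every digit different: 27, 28, 29, 30, 31, 32, …, 410, 412.
292 qualify.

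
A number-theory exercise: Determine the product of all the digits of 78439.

7×8×4×3×9 = 6048

6048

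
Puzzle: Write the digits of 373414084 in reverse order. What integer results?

Reversing 373414084 gives 480414373.

480414373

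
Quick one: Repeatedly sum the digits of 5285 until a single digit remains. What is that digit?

5+2+8+5 = 20
2+0 = 2

2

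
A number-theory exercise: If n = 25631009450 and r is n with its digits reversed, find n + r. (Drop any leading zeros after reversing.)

Reverse of 25631009450 is 5490013652.
25631009450 + 5490013652 = 31121023102

31121023102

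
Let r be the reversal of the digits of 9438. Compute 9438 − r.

1089

Reverse of 9438 is 8349.
9438 − 8349 = 1089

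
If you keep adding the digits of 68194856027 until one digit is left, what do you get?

2

6+8+1+9+4+8+5+6+0+2+7 = 56
5+6 = 11
1+1 = 2
(Equivalently, 68194856027 mod 9 = 2.)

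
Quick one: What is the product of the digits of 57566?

6300

5×7×5×6×6 = 6300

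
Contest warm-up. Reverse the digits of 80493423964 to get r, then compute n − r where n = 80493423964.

33560984556

Reverse of 80493423964 is 46932439408.
80493423964 − 46932439408 = 33560984556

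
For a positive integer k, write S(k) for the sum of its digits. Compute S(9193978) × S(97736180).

1886

S(9193978) = 9+1+9+3+9+7+8 = 46.
S(97736180) = 9+7+7+3+6+1+8+0 = 41.
46 · 41 = 1886.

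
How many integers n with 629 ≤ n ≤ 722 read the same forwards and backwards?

The integers in [629, 722] that read the same forwards and backwards: 636, 646, 656, 666, 676, 686, 696, 707, 717.
9 qualify.

9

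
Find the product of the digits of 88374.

8×8×3×7×4 = 5376

5376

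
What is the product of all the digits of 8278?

8×2×7×8 = 896

896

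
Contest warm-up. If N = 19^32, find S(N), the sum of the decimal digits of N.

19^32 = 83198449060887472631428936505541918917761
Sum of its 41 digits: 199.

199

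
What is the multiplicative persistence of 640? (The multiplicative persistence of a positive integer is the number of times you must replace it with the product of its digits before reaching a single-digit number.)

1

640 → 0 (1 step)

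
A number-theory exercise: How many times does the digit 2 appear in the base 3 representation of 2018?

2018 in base 3 is 2202202.
The digit 2 appears 5 times.

5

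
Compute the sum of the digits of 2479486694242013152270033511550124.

2+4+7+9+4+8+6+6+9+4+2+4+2+0+1+3+1+5+2+2+7+0+0+3+3+5+1+1+5+5+0+1+2+4 = 118

118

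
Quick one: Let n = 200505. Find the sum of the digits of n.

2+0+0+5+0+5 = 12

12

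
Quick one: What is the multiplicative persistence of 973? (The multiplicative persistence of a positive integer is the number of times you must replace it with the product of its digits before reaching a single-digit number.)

973 → 189 → 72 → 14 → 4 (4 steps)

4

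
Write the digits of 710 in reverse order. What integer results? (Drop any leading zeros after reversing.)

17

Reversing 710 gives 17.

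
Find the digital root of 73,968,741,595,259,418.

3

7+3+9+6+8+7+4+1+5+9+5+2+5+9+4+1+8 = 93
9+3 = 12
1+2 = 3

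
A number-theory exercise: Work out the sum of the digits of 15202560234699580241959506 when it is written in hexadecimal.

111

15202560234699580241959506 in base 16 is C934471129B1299415A52.
Digit sum: 12+9+3+4+4+7+1+1+2+9+11+1+2+9+9+4+1+5+10+5+2 = 111.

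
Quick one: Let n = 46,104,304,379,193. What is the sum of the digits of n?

4+6+1+0+4+3+0+4+3+7+9+1+9+3 = 54

54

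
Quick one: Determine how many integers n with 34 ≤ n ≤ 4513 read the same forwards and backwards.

The integers in [34, 4513] that read the same forwards and backwards: 44, 55, 66, 77, 88, 99, …, 4334, 4444.
131 qualify.

131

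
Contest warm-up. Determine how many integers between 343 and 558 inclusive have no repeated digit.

157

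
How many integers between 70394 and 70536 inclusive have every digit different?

62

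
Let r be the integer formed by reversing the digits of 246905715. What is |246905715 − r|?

270603927

Reverse of 246905715 is 517509642.
|246905715 − 517509642| = 270603927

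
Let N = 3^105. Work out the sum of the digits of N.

3^105 = 125236737537878753441860054533045969266612127846243
Sum of its 51 digits: 225.

225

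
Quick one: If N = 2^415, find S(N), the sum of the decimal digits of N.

596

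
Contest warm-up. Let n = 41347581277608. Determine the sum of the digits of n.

4+1+3+4+7+5+8+1+2+7+7+6+0+8 = 63

63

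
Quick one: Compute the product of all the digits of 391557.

3×9×1×5×5×7 = 4725

4725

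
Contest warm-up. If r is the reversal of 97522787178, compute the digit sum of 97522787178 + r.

Reversal of 97522787178 is 87178722579; 97522787178 + 87178722579 = 184701509757.
Digit sum of 184701509757: 1+8+4+7+0+1+5+0+9+7+5+7 = 54.

54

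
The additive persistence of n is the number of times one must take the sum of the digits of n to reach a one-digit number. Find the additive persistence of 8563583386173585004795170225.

2

8563583386173585004795170225 → 126 → 9 (2 steps)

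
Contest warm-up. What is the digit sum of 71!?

423

71! = 850478588567862317521167644239926010288584608120796235886430763388588680378079017697280000000000000000
Sum of its 102 digits: 423.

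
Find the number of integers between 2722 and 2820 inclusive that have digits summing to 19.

The integers in [2722, 2820] that have digits summing to 19: 2728, 2737, 2746, 2755, 2764, 2773, 2782, 2791, 2809, 2818.
10 qualify.

10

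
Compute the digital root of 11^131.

5

The digital root of n equals n mod 9 (or 9 when 9 | n), so we need 11^131 mod 9.
11^131 ≡ 5 (mod 9), so the digital root is 5.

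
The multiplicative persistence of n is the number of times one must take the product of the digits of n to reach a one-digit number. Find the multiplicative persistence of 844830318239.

1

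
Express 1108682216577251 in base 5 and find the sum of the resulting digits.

1108682216577251 in base 5 is 2130304122134420433001.
Digit sum: 2+1+3+0+3+0+4+1+2+2+1+3+4+4+2+0+4+3+3+0+0+1 = 43.

43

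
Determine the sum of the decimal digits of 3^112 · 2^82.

3^112 · 2^82 = 1324464044919972161891674698901158928695984613942938270140539966123092385726464
Sum of its 79 digits: 378.

378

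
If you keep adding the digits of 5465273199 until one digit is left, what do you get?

5+4+6+5+2+7+3+1+9+9 = 51
5+1 = 6
(Equivalently, 5465273199 mod 9 = 6.)

6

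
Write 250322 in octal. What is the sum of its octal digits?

250322 in base 8 is 750722.
Digit sum: 7+5+0+7+2+2 = 23.

23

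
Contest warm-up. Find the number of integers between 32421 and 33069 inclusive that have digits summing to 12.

The integers in [32421, 33069] that have digits summing to 12: 32421, 32430, 32502, 32511, 32520, 32601, …, 33051, 33060.
15 qualify.

15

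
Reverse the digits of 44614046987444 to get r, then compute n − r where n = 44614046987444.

Reverse of 44614046987444 is 44478964041644.
44614046987444 − 44478964041644 = 135082945800

135082945800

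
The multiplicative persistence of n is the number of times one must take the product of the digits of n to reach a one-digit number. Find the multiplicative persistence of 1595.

1595 → 225 → 20 → 0 (3 steps)

3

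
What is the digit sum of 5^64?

5^64 = 542101086242752217003726400434970855712890625
Sum of its 45 digits: 166.

166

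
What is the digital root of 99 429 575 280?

6

9+9+4+2+9+5+7+5+2+8+0 = 60
6+0 = 6
(Equivalently, 99 429 575 280 mod 9 = 6.)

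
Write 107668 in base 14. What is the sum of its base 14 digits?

28

107668 in base 14 is 2B348.
Digit sum: 2+11+3+4+8 = 28.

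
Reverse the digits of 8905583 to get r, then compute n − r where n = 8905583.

5050485

Reverse of 8905583 is 3855098.
8905583 − 3855098 = 5050485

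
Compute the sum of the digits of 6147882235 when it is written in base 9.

6147882235 in base 9 is 16773282861.
Digit sum: 1+6+7+7+3+2+8+2+8+6+1 = 51.

51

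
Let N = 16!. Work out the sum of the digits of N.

16! = 20922789888000
Sum of its 14 digits: 63.

63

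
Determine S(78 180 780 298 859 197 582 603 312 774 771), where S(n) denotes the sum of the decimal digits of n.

7+8+1+8+0+7+8+0+2+9+8+8+5+9+1+9+7+5+8+2+6+0+3+3+1+2+7+7+4+7+7+1 = 160

160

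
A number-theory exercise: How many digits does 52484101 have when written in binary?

52484101 in base 2 is 11001000001101100000000101, which has 26 digits.

26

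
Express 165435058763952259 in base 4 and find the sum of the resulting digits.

165435058763952259 in base 4 is 21023233210330313001113002003.
Digit sum: 2+1+0+2+3+2+3+3+2+1+0+3+3+0+3+1+3+0+0+1+1+1+3+0+0+2+0+0+3 = 43.

43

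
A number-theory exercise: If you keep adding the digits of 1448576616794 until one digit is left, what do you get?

1+4+4+8+5+7+6+6+1+6+7+9+4 = 68
6+8 = 14
1+4 = 5
(Equivalently, 1448576616794 mod 9 = 5.)

5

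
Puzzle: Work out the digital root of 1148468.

5

1+1+4+8+4+6+8 = 32
3+2 = 5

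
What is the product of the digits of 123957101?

1×2×3×9×5×7×1×0×1 = 0

0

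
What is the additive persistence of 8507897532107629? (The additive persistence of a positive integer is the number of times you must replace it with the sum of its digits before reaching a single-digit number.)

8507897532107629 → 79 → 16 → 7 (3 steps)

3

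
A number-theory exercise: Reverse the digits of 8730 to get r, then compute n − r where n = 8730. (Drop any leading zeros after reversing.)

Reverse of 8730 is 378.
8730 − 378 = 8352

8352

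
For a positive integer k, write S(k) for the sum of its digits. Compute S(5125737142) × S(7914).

S(5125737142) = 5+1+2+5+7+3+7+1+4+2 = 37.
S(7914) = 7+9+1+4 = 21.
37 · 21 = 777.

777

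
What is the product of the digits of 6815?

240

6×8×1×5 = 240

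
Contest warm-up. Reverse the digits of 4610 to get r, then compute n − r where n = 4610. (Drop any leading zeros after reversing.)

Reverse of 4610 is 164.
4610 − 164 = 4446

4446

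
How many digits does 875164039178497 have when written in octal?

17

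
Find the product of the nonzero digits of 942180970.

9×4×2×1×8×9×7 = 36288

36288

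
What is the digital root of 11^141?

8

The digital root of n equals n mod 9 (or 9 when 9 | n), so we need 11^141 mod 9.
11^141 ≡ 8 (mod 9), so the digital root is 8.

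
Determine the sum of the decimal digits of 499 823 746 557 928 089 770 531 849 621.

4+9+9+8+2+3+7+4+6+5+5+7+9+2+8+0+8+9+7+7+0+5+3+1+8+4+9+6+2+1 = 158

158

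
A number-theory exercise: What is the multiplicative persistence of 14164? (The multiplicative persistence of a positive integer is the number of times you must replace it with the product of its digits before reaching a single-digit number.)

14164 → 96 → 54 → 20 → 0 (4 steps)

4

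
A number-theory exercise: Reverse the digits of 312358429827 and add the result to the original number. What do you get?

Reverse of 312358429827 is 728924853213.
312358429827 + 728924853213 = 1041283283040

1041283283040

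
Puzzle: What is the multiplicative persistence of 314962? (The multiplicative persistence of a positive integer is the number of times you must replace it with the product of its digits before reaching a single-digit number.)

3

314962 → 1296 → 108 → 0 (3 steps)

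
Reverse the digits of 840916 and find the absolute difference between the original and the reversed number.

Reverse of 840916 is 619048.
|840916 − 619048| = 221868

221868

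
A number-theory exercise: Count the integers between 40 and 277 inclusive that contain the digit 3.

The integers in [40, 277] that contain the digit 3: 43, 53, 63, 73, 83, 93, …, 263, 273.
42 qualify.

42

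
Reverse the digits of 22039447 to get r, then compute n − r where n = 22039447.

Reverse of 22039447 is 74493022.
22039447 − 74493022 = -52453575

-52453575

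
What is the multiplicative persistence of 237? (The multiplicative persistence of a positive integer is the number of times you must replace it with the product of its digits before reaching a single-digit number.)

2

237 → 42 → 8 (2 steps)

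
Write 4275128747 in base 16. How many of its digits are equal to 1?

4275128747 in base 16 is FED149AB.
The digit 1 appears 1 time.

1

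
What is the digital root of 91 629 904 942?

9+1+6+2+9+9+0+4+9+4+2 = 55
5+5 = 10
1+0 = 1

1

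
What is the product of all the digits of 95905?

0

9×5×9×0×5 = 0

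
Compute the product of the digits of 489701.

0

4×8×9×7×0×1 = 0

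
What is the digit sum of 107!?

594

107! = 12265202031961379393517517010387338887131568154382945052653251412013535324922144249034658613287059061933743916719318560380966506520420000368175349760000000000000000000000000
Sum of its 173 digits: 594.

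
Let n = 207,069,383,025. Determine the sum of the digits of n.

45

2+0+7+0+6+9+3+8+3+0+2+5 = 45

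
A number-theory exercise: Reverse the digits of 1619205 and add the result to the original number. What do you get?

Reverse of 1619205 is 5029161.
1619205 + 5029161 = 6648366

6648366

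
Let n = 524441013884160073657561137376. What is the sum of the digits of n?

5+2+4+4+4+1+0+1+3+8+8+4+1+6+0+0+7+3+6+5+7+5+6+1+1+3+7+3+7+6 = 118

118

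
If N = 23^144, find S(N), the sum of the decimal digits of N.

883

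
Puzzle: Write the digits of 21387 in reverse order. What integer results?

78312

Reversing 21387 gives 78312.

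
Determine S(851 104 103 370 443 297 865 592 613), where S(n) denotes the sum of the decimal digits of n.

8+5+1+1+0+4+1+0+3+3+7+0+4+4+3+2+9+7+8+6+5+5+9+2+6+1+3 = 107

107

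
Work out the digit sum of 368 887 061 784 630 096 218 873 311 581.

3+6+8+8+8+7+0+6+1+7+8+4+6+3+0+0+9+6+2+1+8+8+7+3+3+1+1+5+8+1 = 138

138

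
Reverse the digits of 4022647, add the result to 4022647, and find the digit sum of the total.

Reversal of 4022647 is 7462204; 4022647 + 7462204 = 11484851.
Digit sum of 11484851: 1+1+4+8+4+8+5+1 = 32.

32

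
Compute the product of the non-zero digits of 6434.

6×4×3×4 = 288

288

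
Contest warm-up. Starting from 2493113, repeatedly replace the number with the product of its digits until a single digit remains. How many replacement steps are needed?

4

2493113 → 648 → 192 → 18 → 8 (4 steps)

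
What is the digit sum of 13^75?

13^75 = 351359275572476457528076248233878088223680602077771392868333936199179517454013845557
Sum of its 84 digits: 397.

397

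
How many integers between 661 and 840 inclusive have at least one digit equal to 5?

27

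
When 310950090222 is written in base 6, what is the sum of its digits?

37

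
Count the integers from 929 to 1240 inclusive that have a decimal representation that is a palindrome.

The integers in [929, 1240] that have a decimal representation that is a palindrome: 929, 939, 949, 959, 969, 979, …, 1111, 1221.
11 qualify.

11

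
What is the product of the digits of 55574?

5×5×5×7×4 = 3500

3500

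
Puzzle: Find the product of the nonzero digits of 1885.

320

1×8×8×5 = 320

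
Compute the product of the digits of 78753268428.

36126720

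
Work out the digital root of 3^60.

The digital root of n equals n mod 9 (or 9 when 9 | n), so we need 3^60 mod 9.
3^60 ≡ 0 (mod 9), so the digital root is 9.

9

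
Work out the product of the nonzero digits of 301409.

3×1×4×9 = 108

108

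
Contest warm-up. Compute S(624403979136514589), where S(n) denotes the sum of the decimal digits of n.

6+2+4+4+0+3+9+7+9+1+3+6+5+1+4+5+8+9 = 86

86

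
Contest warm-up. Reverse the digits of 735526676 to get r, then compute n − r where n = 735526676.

58901139

Reverse of 735526676 is 676625537.
735526676 − 676625537 = 58901139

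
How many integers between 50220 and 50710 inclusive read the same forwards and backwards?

5

The integers in [50220, 50710] that read the same forwards and backwards: 50305, 50405, 50505, 50605, 50705.
5 qualify.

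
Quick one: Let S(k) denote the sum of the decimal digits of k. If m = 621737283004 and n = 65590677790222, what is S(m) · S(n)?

2881

S(621737283004) = 6+2+1+7+3+7+2+8+3+0+0+4 = 43.
S(65590677790222) = 6+5+5+9+0+6+7+7+7+9+0+2+2+2 = 67.
43 · 67 = 2881.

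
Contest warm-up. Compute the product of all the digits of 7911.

63

7×9×1×1 = 63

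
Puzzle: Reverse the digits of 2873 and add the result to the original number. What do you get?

Reverse of 2873 is 3782.
2873 + 3782 = 6655

6655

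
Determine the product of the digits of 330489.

0

3×3×0×4×8×9 = 0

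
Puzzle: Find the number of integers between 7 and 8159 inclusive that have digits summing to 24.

276

The integers in [7, 8159] that have digits summing to 24: 699, 789, 798, 879, 888, 897, …, 8088, 8097.
276 qualify.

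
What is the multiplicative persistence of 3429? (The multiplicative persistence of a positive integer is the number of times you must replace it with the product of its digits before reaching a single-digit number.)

3

3429 → 216 → 12 → 2 (3 steps)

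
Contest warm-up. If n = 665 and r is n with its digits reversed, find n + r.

1231

Reverse of 665 is 566.
665 + 566 = 1231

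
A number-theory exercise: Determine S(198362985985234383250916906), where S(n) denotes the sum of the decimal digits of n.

134

1+9+8+3+6+2+9+8+5+9+8+5+2+3+4+3+8+3+2+5+0+9+1+6+9+0+6 = 134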